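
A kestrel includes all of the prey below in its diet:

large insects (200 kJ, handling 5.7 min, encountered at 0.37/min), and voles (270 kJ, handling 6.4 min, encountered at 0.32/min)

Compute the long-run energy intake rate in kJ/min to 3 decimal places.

R = (0.37×200 + 0.32×270) / (1 + 0.37×5.7 + 0.32×6.4) = 160.4/5.157 = 31.1 kJ/min.

31.103 kJ/min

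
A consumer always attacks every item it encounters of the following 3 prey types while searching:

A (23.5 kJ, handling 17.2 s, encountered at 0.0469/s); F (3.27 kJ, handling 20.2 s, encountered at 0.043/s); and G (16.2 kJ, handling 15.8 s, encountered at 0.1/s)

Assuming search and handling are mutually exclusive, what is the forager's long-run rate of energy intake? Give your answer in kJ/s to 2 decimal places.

0.67 kJ/s

R = Σλ_iE_i / (1 + Σλ_ih_i)
Numerator: 0.0469×23.5 + 0.043×3.27 + 0.1×16.2 = 2.863
Denominator: 1 + 0.0469×17.2 + 0.043×20.2 + 0.1×15.8 = 4.255
R = 2.863/4.255 = 0.6728 kJ/s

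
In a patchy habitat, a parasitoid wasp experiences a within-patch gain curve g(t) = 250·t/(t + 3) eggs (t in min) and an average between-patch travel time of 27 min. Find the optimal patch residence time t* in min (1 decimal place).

9.0 min

By the marginal value theorem, leave when the instantaneous gain rate g'(t) equals the habitat-wide average g(t)/(T + t).
g'(t) = 250·3/(t + 3)². Setting 250·3/(t+3)² = 250t/[(t+3)(27+t)] gives 3(27+t) = t(t+3), so t² = 3×27 = 81.
t* = √81 = 9 min.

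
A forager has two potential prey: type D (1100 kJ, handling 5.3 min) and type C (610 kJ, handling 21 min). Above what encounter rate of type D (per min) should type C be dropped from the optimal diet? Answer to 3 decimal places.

The zero-one rule: include type C iff E₂/h₂ > λE₁/(1+λh₁). Equality gives the switch point.
λE₁h₂ = E₂ + λE₂h₁ ⇒ λ = E₂/(E₁h₂ − E₂h₁) = 610/(2.31e+04 − 3233) = 0.0307 per min.

0.031 per min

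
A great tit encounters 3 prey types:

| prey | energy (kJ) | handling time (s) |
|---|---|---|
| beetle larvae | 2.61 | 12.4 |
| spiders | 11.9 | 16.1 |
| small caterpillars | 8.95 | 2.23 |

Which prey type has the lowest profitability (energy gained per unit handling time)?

In descending order of E/h:
small caterpillars: 8.95/2.23 = 4.01 kJ/s
spiders: 11.9/16.1 = 0.739 kJ/s
beetle larvae: 2.61/12.4 = 0.21 kJ/s

beetle larvae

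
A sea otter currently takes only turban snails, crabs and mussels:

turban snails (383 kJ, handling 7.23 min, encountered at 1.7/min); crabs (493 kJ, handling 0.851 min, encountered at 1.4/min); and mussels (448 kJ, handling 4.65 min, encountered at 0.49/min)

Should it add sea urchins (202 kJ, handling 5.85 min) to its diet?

No

Intake rate on the current diet: R = (1.7×383 + 1.4×493 + 0.49×448) / (1 + 1.7×7.23 + 1.4×0.851 + 0.49×4.65) = 1561/16.76 = 93.12 kJ/min.
Profitability of sea urchins: 202/5.85 = 34.53 kJ/min.
Since 34.53 < R, time spent handling sea urchins is better spent searching.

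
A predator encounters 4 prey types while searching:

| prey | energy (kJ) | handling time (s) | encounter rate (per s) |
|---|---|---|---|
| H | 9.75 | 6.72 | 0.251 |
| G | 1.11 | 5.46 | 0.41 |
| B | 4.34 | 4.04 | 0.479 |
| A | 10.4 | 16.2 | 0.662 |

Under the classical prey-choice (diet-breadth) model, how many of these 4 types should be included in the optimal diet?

2

E/h in descending order: H 1.45, B 1.07, A 0.642, G 0.203 kJ/s. The optimal diet is the largest prefix of this list for which every included type satisfies E_i/h_i > R on the types above it.
Rate on top 1: 0.9109. B: 1.07 > 0.9109 → include.
Rate on top 2: 0.9793. A: 0.642 < 0.9793 → exclude; stop.
Optimal diet: H, B — 2 of 4 types.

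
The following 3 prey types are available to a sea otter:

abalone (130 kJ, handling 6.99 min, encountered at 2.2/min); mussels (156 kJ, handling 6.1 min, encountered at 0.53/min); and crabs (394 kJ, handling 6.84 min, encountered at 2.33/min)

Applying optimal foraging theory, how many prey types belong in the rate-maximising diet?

1

Rank by E/h (kJ/min): crabs 57.6, mussels 25.6, abalone 18.6. Include each in turn until the next type's E/h falls below the running intake rate.
Rate on top 1: 54.2. mussels: 25.6 < 54.2 → exclude; stop.
Optimal diet: crabs — 1 of 3 types.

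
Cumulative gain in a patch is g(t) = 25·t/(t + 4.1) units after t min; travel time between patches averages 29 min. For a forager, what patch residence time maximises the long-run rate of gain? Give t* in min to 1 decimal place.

10.9 min

By the marginal value theorem, leave when the instantaneous gain rate g'(t) equals the habitat-wide average g(t)/(T + t).
g'(t) = 25·4.1/(t + 4.1)². Setting 25·4.1/(t+4.1)² = 25t/[(t+4.1)(29+t)] gives 4.1(29+t) = t(t+4.1), so t² = 4.1×29 = 118.9.
t* = √118.9 = 10.9 min.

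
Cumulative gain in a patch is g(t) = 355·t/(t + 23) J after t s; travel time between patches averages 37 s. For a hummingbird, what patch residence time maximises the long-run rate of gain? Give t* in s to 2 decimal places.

By the marginal value theorem, leave when the instantaneous gain rate g'(t) equals the habitat-wide average g(t)/(T + t).
g'(t) = 355·23/(t + 23)². Setting 355·23/(t+23)² = 355t/[(t+23)(37+t)] gives 23(37+t) = t(t+23), so t² = 23×37 = 851.
t* = √851 = 29.17 s.

29.17 s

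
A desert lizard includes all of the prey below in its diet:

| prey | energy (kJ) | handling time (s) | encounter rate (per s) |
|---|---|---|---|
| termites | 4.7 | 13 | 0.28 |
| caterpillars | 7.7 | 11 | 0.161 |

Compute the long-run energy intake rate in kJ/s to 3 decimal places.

0.399 kJ/s

R = Σλ_iE_i / (1 + Σλ_ih_i)
Numerator: 0.28×4.7 + 0.161×7.7 = 2.556
Denominator: 1 + 0.28×13 + 0.161×11 = 6.411
R = 2.556/6.411 = 0.3986 kJ/s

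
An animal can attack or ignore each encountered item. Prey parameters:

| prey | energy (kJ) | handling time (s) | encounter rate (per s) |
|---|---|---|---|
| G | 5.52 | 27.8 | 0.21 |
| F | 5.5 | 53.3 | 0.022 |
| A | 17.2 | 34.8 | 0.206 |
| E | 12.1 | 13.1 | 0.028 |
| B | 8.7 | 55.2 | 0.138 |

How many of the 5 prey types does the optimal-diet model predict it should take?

2

Profitabilities (E/h, kJ/s): E 0.924, A 0.494, G 0.199, B 0.158, F 0.103. Add prey in this order while the next type's profitability exceeds the intake rate on those already taken.
Rate on top 1: 0.2479. A: 0.494 > 0.2479 → include.
Rate on top 2: 0.4548. G: 0.199 < 0.4548 → exclude; stop.
Optimal diet: E, A — 2 of 5 types.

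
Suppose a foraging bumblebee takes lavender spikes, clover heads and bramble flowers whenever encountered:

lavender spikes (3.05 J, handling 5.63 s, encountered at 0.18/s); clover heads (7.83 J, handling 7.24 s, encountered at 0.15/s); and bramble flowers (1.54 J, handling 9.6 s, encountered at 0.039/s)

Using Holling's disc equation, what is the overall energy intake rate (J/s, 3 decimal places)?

0.513 J/s

Energy encountered per unit search time: 0.18×3.05 + 0.15×7.83 + 0.039×1.54 = 1.784 J/s.
Handling time per unit search time: 0.18×5.63 + 0.15×7.24 + 0.039×9.6 = 2.474.
Rate = 1.784/(1 + 2.474) = 0.5134 J/s.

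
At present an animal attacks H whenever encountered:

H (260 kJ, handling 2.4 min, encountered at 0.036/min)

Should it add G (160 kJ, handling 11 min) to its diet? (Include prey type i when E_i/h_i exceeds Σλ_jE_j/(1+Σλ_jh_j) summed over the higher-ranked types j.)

Yes

Intake rate on the current diet: R = (0.036×260) / (1 + 0.036×2.4) = 9.36/1.086 = 8.616 kJ/min.
Profitability of G: 160/11 = 14.55 kJ/min.
Since 14.55 > R, including G increases the long-run rate.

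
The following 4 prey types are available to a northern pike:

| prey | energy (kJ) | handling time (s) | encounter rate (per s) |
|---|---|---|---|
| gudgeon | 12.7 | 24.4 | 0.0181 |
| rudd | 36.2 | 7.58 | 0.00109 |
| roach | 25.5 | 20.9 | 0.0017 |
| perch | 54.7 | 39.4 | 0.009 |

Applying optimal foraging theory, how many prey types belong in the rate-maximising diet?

4

Rank by E/h (kJ/s): rudd 4.78, perch 1.39, roach 1.22, gudgeon 0.52. Include each in turn until the next type's E/h falls below the running intake rate.
Rate on top 1: 0.03913. perch: 1.39 > 0.03913 → include.
Rate on top 2: 0.3902. roach: 1.22 > 0.3902 → include.
Rate on top 3: 0.4113. gudgeon: 0.52 > 0.4113 → include.
Optimal diet: rudd, perch, roach, gudgeon — 4 of 4 types.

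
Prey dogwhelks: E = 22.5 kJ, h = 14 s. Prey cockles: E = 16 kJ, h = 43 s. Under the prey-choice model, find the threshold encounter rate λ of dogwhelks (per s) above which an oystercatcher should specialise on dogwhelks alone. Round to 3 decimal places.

At the threshold, the rate on dogwhelks alone equals the profitability of cockles: λ·22.5/(1 + λ·14) = 16/43 = 0.3721.
Rearranging, λ(22.5 − 0.3721×14) = 0.3721, so λ = 0.3721/17.29 = 0.02152 per s.

0.022 per s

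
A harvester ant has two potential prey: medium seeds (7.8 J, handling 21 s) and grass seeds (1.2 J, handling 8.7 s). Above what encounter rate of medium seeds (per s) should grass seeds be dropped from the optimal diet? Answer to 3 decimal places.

0.028 per s

The zero-one rule: include grass seeds iff E₂/h₂ > λE₁/(1+λh₁). Equality gives the switch point.
λE₁h₂ = E₂ + λE₂h₁ ⇒ λ = E₂/(E₁h₂ − E₂h₁) = 1.2/(67.86 − 25.2) = 0.02813 per s.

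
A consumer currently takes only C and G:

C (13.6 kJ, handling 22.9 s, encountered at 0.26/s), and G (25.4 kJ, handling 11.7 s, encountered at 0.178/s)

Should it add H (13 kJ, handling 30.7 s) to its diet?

No

On C and G alone, R = ΣλE/(1+Σλh) = 8.057/9.037 = 0.8916 kJ/s.
Profitability of H: 13/30.7 = 0.4235 kJ/s.
0.4235 < 0.8916, so adding H would lower the average — exclude it.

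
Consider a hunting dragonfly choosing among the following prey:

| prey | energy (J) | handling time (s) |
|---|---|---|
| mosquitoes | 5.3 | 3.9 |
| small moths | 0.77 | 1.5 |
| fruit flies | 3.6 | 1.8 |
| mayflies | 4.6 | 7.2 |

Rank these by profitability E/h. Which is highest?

fruit flies

In descending order of E/h:
fruit flies: 3.6/1.8 = 2 J/s
mosquitoes: 5.3/3.9 = 1.36 J/s
mayflies: 4.6/7.2 = 0.639 J/s
small moths: 0.77/1.5 = 0.513 J/s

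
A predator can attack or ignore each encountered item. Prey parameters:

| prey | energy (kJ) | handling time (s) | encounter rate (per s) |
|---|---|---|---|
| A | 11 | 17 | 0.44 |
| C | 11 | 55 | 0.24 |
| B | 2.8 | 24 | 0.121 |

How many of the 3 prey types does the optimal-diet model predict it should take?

1

E/h in descending order: A 0.647, C 0.2, B 0.117 kJ/s. The optimal diet is the largest prefix of this list for which every included type satisfies E_i/h_i > R on the types above it.
Rate on top 1: 0.5708. C: 0.2 < 0.5708 → exclude; stop.
Optimal diet: A — 1 of 3 types.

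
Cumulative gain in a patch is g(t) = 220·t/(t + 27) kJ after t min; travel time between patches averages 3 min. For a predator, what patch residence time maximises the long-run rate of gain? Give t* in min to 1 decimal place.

9.0 min

Maximise g(t)/(T+t): set derivative to zero → g'(t)(T+t) = g(t).
g'(t) = 220·27/(t + 27)². Setting 220·27/(t+27)² = 220t/[(t+27)(3+t)] gives 27(3+t) = t(t+27), so t² = 27×3 = 81.
t* = √81 = 9 min.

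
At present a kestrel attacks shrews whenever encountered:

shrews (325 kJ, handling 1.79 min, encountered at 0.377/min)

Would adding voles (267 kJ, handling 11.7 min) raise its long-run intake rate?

Current rate: (0.377×325)/(1 + 0.377×1.79) = 73.16 kJ/min.
voles: E/h = 267/11.7 = 22.82 kJ/min.
22.82 < 73.16, so adding voles would lower the average — exclude it.

No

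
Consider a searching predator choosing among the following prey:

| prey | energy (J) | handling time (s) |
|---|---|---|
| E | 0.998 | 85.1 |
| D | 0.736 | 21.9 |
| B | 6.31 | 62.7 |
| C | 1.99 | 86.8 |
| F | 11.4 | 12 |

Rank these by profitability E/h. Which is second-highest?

B

Profitability E/h (J/s): E = 0.998/85.1 = 0.0117, D = 0.736/21.9 = 0.0336, B = 6.31/62.7 = 0.101, C = 1.99/86.8 = 0.0229, F = 11.4/12 = 0.95.
Ranked: F > B > D > C > E.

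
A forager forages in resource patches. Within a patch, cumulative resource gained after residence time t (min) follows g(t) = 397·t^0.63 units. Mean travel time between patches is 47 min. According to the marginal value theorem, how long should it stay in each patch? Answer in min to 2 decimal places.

80.03 min

Optimal t* satisfies g'(t*) = g(t*)/(T + t*).
g'(t) = 0.63·397·t^-0.37. Setting 0.63·397·t^-0.37 = 397·t^0.63/(47+t) gives 0.63(47+t) = t, so 0.37·t = 0.63×47.
t* = 0.63×47/0.37 = 80.03 min.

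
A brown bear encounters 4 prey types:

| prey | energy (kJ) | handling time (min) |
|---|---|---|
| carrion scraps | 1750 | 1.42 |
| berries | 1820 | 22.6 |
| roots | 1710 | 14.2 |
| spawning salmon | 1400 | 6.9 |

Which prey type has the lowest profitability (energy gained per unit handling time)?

Profitability E/h (kJ/min): carrion scraps = 1750/1.42 = 1.23e+03, berries = 1820/22.6 = 80.5, roots = 1710/14.2 = 120, spawning salmon = 1400/6.9 = 203.
Ranked: carrion scraps > spawning salmon > roots > berries.

berries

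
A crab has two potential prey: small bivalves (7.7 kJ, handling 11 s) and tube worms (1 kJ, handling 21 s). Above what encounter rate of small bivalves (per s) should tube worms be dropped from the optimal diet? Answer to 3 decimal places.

0.007 per s

Drop tube worms once their profitability E₂/h₂ falls below the rate achievable on small bivalves alone: E₂/h₂ = λE₁/(1 + λh₁).
Solve for λ: λE₁h₂ = E₂(1 + λh₁) → λ(E₁h₂ − E₂h₁) = E₂ → λ = E₂/(E₁h₂ − E₂h₁).
λ = 1/(7.7×21 − 1×11) = 1/150.7 = 0.006636 per s.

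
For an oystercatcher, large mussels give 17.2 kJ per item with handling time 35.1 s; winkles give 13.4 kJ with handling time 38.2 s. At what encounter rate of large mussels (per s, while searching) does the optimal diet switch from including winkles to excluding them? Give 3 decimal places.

At the threshold, the rate on large mussels alone equals the profitability of winkles: λ·17.2/(1 + λ·35.1) = 13.4/38.2 = 0.3508.
Rearranging, λ(17.2 − 0.3508×35.1) = 0.3508, so λ = 0.3508/4.887 = 0.07177 per s.

0.072 per s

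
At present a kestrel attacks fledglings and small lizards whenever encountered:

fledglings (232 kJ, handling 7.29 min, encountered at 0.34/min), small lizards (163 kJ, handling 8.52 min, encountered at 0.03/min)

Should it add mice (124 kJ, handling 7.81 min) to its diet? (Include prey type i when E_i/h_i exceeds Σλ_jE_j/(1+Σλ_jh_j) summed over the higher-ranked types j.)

No

On fledglings and small lizards alone, R = ΣλE/(1+Σλh) = 83.77/3.734 = 22.43 kJ/min.
mice: E/h = 124/7.81 = 15.88 kJ/min.
15.88 < 22.43, so adding mice would lower the average — exclude it.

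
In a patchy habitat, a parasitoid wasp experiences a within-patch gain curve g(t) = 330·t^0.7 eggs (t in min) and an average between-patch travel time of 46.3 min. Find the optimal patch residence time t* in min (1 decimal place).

Optimal t* satisfies g'(t*) = g(t*)/(T + t*).
g'(t) = 0.7·330·t^-0.3. Setting 0.7·330·t^-0.3 = 330·t^0.7/(46.3+t) gives 0.7(46.3+t) = t, so 0.30·t = 0.7×46.3.
t* = 0.7×46.3/0.30 = 108 min.

108.0 min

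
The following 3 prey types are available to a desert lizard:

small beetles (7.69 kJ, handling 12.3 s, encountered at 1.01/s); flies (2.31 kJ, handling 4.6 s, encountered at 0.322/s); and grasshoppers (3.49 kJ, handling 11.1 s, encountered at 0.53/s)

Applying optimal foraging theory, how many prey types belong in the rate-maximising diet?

1

Rank by E/h (kJ/s): small beetles 0.625, flies 0.502, grasshoppers 0.314. Include each in turn until the next type's E/h falls below the running intake rate.
Rate on top 1: 0.5786. flies: 0.502 < 0.5786 → exclude; stop.
Optimal diet: small beetles — 1 of 3 types.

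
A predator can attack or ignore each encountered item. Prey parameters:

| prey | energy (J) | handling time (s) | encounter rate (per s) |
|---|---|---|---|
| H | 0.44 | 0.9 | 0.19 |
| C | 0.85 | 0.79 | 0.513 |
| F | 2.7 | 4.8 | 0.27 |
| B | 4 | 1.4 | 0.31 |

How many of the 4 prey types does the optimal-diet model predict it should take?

2

E/h in descending order: B 2.86, C 1.08, F 0.563, H 0.489 J/s. The optimal diet is the largest prefix of this list for which every included type satisfies E_i/h_i > R on the types above it.
Rate on top 1: 0.8647. C: 1.08 > 0.8647 → include.
Rate on top 2: 0.9113. F: 0.563 < 0.9113 → exclude; stop.
Optimal diet: B, C — 2 of 4 types.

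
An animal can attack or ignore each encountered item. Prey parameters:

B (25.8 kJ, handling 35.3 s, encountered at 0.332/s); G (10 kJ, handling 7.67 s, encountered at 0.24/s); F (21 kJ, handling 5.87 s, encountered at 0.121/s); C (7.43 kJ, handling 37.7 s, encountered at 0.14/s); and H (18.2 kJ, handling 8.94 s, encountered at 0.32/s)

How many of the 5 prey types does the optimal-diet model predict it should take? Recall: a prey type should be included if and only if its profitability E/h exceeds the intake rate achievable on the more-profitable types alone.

Rank by E/h (kJ/s): F 3.58, H 2.04, G 1.3, B 0.731, C 0.197. Include each in turn until the next type's E/h falls below the running intake rate.
Rate on top 1: 1.486. H: 2.04 > 1.486 → include.
Rate on top 2: 1.83. G: 1.3 < 1.83 → exclude; stop.
Optimal diet: F, H — 2 of 5 types.

2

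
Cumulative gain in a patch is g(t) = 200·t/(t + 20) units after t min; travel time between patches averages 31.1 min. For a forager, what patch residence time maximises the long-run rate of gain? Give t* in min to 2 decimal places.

Optimal t* satisfies g'(t*) = g(t*)/(T + t*).
g'(t) = 200·20/(t + 20)². Setting 200·20/(t+20)² = 200t/[(t+20)(31.1+t)] gives 20(31.1+t) = t(t+20), so t² = 20×31.1 = 622.
t* = √622 = 24.94 min.

24.94 min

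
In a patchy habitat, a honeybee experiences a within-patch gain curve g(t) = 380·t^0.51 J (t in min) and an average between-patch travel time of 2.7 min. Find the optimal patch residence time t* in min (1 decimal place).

2.8 min

By the marginal value theorem, leave when the instantaneous gain rate g'(t) equals the habitat-wide average g(t)/(T + t).
g'(t) = 0.51·380·t^-0.49. Setting 0.51·380·t^-0.49 = 380·t^0.51/(2.7+t) gives 0.51(2.7+t) = t, so 0.49·t = 0.51×2.7.
t* = 0.51×2.7/0.49 = 2.81 min.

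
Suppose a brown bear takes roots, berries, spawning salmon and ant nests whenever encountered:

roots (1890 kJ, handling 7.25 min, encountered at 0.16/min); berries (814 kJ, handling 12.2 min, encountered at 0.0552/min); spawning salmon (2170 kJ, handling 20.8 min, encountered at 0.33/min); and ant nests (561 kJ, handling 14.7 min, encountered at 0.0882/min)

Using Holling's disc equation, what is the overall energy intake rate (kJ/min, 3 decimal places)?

101.229 kJ/min

R = Σλ_iE_i / (1 + Σλ_ih_i)
Numerator: 0.16×1890 + 0.0552×814 + 0.33×2170 + 0.0882×561 = 1113
Denominator: 1 + 0.16×7.25 + 0.0552×12.2 + 0.33×20.8 + 0.0882×14.7 = 10.99
R = 1113/10.99 = 101.2 kJ/min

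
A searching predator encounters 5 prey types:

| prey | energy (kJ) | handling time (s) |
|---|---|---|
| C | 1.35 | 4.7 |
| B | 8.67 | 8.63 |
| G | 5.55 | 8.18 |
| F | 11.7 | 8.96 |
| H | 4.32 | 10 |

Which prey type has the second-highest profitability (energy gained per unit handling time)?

Profitability E/h (kJ/s): C = 1.35/4.7 = 0.287, B = 8.67/8.63 = 1, G = 5.55/8.18 = 0.678, F = 11.7/8.96 = 1.31, H = 4.32/10 = 0.432.
Ranked: F > B > G > H > C.

B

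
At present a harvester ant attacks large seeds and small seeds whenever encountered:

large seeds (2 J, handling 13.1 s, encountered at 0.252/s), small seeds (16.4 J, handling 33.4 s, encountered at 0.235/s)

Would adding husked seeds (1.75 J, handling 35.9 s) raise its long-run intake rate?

On large seeds and small seeds alone, R = ΣλE/(1+Σλh) = 4.358/12.15 = 0.3587 J/s.
husked seeds: E/h = 1.75/35.9 = 0.04875 J/s.
0.04875 < 0.3587, so adding husked seeds would lower the average — exclude it.

No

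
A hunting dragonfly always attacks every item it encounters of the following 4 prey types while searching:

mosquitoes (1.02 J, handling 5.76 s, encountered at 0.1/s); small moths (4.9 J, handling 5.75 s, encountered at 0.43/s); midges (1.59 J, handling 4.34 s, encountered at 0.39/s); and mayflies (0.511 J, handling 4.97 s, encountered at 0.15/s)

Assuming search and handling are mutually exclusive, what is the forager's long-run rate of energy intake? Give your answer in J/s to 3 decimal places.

0.448 J/s

Energy encountered per unit search time: 0.1×1.02 + 0.43×4.9 + 0.39×1.59 + 0.15×0.511 = 2.906 J/s.
Handling time per unit search time: 0.1×5.76 + 0.43×5.75 + 0.39×4.34 + 0.15×4.97 = 5.487.
Rate = 2.906/(1 + 5.487) = 0.448 J/s.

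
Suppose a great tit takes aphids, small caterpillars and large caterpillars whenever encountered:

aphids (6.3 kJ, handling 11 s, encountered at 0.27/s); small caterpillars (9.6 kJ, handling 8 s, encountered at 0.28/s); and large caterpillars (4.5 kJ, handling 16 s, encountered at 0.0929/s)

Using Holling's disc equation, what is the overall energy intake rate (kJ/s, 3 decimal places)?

R = Σλ_iE_i / (1 + Σλ_ih_i)
Numerator: 0.27×6.3 + 0.28×9.6 + 0.0929×4.5 = 4.807
Denominator: 1 + 0.27×11 + 0.28×8 + 0.0929×16 = 7.696
R = 4.807/7.696 = 0.6246 kJ/s

0.625 kJ/s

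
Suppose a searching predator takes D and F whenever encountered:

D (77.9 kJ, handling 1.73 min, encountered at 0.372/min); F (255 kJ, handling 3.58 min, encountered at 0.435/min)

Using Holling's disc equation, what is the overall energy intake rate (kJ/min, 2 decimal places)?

R = (0.372×77.9 + 0.435×255) / (1 + 0.372×1.73 + 0.435×3.58) = 139.9/3.201 = 43.71 kJ/min.

43.71 kJ/min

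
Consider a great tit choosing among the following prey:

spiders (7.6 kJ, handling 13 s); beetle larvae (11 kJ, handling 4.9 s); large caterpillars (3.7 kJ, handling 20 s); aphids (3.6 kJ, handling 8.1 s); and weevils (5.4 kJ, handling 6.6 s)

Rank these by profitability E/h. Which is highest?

beetle larvae

Profitability E/h (kJ/s): spiders = 7.6/13 = 0.585, beetle larvae = 11/4.9 = 2.24, large caterpillars = 3.7/20 = 0.185, aphids = 3.6/8.1 = 0.444, weevils = 5.4/6.6 = 0.818.
Ranked: beetle larvae > weevils > spiders > aphids > large caterpillars.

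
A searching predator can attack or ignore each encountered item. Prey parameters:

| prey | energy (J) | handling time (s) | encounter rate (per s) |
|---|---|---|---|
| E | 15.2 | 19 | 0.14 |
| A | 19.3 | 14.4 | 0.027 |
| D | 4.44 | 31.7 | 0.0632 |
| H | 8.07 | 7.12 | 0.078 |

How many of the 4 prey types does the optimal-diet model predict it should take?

Rank by E/h (J/s): A 1.34, H 1.13, E 0.8, D 0.14. Include each in turn until the next type's E/h falls below the running intake rate.
Rate on top 1: 0.3752. H: 1.13 > 0.3752 → include.
Rate on top 2: 0.5918. E: 0.8 > 0.5918 → include.
Rate on top 3: 0.7121. D: 0.14 < 0.7121 → exclude; stop.
Optimal diet: A, H, E — 3 of 4 types.

3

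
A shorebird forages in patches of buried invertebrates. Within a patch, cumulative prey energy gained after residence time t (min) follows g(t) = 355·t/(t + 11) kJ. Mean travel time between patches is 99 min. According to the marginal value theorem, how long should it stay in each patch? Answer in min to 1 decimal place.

33.0 min

Optimal t* satisfies g'(t*) = g(t*)/(T + t*).
g'(t) = 355·11/(t + 11)². Setting 355·11/(t+11)² = 355t/[(t+11)(99+t)] gives 11(99+t) = t(t+11), so t² = 11×99 = 1089.
t* = √1089 = 33 min.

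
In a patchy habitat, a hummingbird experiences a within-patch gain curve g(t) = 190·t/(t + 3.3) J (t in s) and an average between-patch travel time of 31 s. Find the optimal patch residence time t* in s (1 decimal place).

Optimal t* satisfies g'(t*) = g(t*)/(T + t*).
g'(t) = 190·3.3/(t + 3.3)². Setting 190·3.3/(t+3.3)² = 190t/[(t+3.3)(31+t)] gives 3.3(31+t) = t(t+3.3), so t² = 3.3×31 = 102.3.
t* = √102.3 = 10.11 s.

10.1 s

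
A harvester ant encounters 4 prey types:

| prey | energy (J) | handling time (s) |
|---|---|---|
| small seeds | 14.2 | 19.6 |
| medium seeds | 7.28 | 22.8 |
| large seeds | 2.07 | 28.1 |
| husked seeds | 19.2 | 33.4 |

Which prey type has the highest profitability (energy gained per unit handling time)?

In descending order of E/h:
small seeds: 14.2/19.6 = 0.724 J/s
husked seeds: 19.2/33.4 = 0.575 J/s
medium seeds: 7.28/22.8 = 0.319 J/s
large seeds: 2.07/28.1 = 0.0737 J/s

small seeds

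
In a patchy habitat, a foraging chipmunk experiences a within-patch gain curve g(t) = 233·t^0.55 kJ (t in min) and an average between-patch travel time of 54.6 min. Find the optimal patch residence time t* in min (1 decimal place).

66.7 min

By the marginal value theorem, leave when the instantaneous gain rate g'(t) equals the habitat-wide average g(t)/(T + t).
g'(t) = 0.55·233·t^-0.45. Setting 0.55·233·t^-0.45 = 233·t^0.55/(54.6+t) gives 0.55(54.6+t) = t, so 0.45·t = 0.55×54.6.
t* = 0.55×54.6/0.45 = 66.73 min.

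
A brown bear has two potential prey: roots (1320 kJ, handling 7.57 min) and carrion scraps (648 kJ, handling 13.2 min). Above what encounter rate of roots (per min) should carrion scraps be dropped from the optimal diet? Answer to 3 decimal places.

0.052 per min

Drop carrion scraps once their profitability E₂/h₂ falls below the rate achievable on roots alone: E₂/h₂ = λE₁/(1 + λh₁).
Solve for λ: λE₁h₂ = E₂(1 + λh₁) → λ(E₁h₂ − E₂h₁) = E₂ → λ = E₂/(E₁h₂ − E₂h₁).
λ = 648/(1320×13.2 − 648×7.57) = 648/1.252e+04 = 0.05176 per min.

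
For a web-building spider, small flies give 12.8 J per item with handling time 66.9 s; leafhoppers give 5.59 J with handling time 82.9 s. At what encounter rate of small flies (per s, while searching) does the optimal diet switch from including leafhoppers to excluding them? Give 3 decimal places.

0.008 per s

Drop leafhoppers once their profitability E₂/h₂ falls below the rate achievable on small flies alone: E₂/h₂ = λE₁/(1 + λh₁).
Solve for λ: λE₁h₂ = E₂(1 + λh₁) → λ(E₁h₂ − E₂h₁) = E₂ → λ = E₂/(E₁h₂ − E₂h₁).
λ = 5.59/(12.8×82.9 − 5.59×66.9) = 5.59/687.1 = 0.008135 per s.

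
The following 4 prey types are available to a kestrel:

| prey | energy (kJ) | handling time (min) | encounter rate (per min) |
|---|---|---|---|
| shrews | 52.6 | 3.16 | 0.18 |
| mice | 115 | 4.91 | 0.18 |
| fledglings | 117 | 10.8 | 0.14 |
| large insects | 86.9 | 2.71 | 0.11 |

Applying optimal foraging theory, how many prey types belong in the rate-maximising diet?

Rank by E/h (kJ/min): large insects 32.1, mice 23.4, shrews 16.6, fledglings 10.8. Include each in turn until the next type's E/h falls below the running intake rate.
Rate on top 1: 7.364. mice: 23.4 > 7.364 → include.
Rate on top 2: 13.87. shrews: 16.6 > 13.87 → include.
Rate on top 3: 14.44. fledglings: 10.8 < 14.44 → exclude; stop.
Optimal diet: large insects, mice, shrews — 3 of 4 types.

3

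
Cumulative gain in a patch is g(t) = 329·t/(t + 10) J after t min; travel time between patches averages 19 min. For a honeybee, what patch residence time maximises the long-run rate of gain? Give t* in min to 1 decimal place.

Optimal t* satisfies g'(t*) = g(t*)/(T + t*).
g'(t) = 329·10/(t + 10)². Setting 329·10/(t+10)² = 329t/[(t+10)(19+t)] gives 10(19+t) = t(t+10), so t² = 10×19 = 190.
t* = √190 = 13.78 min.

13.8 min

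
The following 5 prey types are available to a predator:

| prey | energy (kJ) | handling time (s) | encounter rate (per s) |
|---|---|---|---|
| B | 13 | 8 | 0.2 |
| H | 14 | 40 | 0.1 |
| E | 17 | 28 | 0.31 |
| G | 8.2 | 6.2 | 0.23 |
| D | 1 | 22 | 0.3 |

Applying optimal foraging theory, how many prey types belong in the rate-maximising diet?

E/h in descending order: B 1.62, G 1.32, E 0.607, H 0.35, D 0.0455 kJ/s. The optimal diet is the largest prefix of this list for which every included type satisfies E_i/h_i > R on the types above it.
Rate on top 1: 1. G: 1.32 > 1 → include.
Rate on top 2: 1.114. E: 0.607 < 1.114 → exclude; stop.
Optimal diet: B, G — 2 of 5 types.

2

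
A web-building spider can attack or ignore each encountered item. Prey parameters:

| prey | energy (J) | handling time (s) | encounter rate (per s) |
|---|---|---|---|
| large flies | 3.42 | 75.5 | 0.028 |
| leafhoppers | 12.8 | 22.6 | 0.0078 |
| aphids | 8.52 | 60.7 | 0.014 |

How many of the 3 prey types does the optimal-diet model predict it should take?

Rank by E/h (J/s): leafhoppers 0.566, aphids 0.14, large flies 0.0453. Include each in turn until the next type's E/h falls below the running intake rate.
Rate on top 1: 0.08488. aphids: 0.14 > 0.08488 → include.
Rate on top 2: 0.1081. large flies: 0.0453 < 0.1081 → exclude; stop.
Optimal diet: leafhoppers, aphids — 2 of 3 types.

2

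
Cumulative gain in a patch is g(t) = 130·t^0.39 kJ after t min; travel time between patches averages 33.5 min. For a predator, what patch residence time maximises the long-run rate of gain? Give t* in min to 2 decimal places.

Maximise g(t)/(T+t): set derivative to zero → g'(t)(T+t) = g(t).
g'(t) = 0.39·130·t^-0.61. Setting 0.39·130·t^-0.61 = 130·t^0.39/(33.5+t) gives 0.39(33.5+t) = t, so 0.61·t = 0.39×33.5.
t* = 0.39×33.5/0.61 = 21.42 min.

21.42 min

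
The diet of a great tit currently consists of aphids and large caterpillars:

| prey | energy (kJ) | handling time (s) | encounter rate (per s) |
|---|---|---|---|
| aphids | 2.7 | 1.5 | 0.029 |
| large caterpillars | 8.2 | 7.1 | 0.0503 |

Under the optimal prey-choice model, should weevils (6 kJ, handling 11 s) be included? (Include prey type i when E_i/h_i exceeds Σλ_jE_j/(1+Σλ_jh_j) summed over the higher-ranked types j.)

Yes

Intake rate on the current diet: R = (0.029×2.7 + 0.0503×8.2) / (1 + 0.029×1.5 + 0.0503×7.1) = 0.4908/1.401 = 0.3504 kJ/s.
weevils: E/h = 6/11 = 0.5455 kJ/s.
0.5455 > 0.3504, so adding weevils raises the average — include it.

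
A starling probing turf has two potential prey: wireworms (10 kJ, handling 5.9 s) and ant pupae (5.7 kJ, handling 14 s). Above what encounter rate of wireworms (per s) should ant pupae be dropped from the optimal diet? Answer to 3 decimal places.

At the threshold, the rate on wireworms alone equals the profitability of ant pupae: λ·10/(1 + λ·5.9) = 5.7/14 = 0.4071.
Rearranging, λ(10 − 0.4071×5.9) = 0.4071, so λ = 0.4071/7.598 = 0.05359 per s.

0.054 per s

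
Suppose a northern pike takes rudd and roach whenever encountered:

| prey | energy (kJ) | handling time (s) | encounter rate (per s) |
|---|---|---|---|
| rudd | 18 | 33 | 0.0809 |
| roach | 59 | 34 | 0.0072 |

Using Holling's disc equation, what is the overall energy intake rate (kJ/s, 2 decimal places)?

R = Σλ_iE_i / (1 + Σλ_ih_i)
Numerator: 0.0809×18 + 0.0072×59 = 1.881
Denominator: 1 + 0.0809×33 + 0.0072×34 = 3.915
R = 1.881/3.915 = 0.4805 kJ/s

0.48 kJ/s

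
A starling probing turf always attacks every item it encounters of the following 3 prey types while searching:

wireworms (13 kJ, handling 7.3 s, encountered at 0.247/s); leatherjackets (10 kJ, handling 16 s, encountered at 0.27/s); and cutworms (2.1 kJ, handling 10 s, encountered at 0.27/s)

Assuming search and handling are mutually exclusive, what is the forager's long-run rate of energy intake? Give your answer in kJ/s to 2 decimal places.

0.66 kJ/s

R = (0.247×13 + 0.27×10 + 0.27×2.1) / (1 + 0.247×7.3 + 0.27×16 + 0.27×10) = 6.478/9.823 = 0.6595 kJ/s.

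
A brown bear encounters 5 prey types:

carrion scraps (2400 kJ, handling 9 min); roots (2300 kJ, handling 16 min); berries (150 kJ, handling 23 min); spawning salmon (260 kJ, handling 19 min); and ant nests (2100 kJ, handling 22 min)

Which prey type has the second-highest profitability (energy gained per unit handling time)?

roots

Profitability E/h (kJ/min): carrion scraps = 2400/9 = 267, roots = 2300/16 = 144, berries = 150/23 = 6.52, spawning salmon = 260/19 = 13.7, ant nests = 2100/22 = 95.5.
Ranked: carrion scraps > roots > ant nests > spawning salmon > berries.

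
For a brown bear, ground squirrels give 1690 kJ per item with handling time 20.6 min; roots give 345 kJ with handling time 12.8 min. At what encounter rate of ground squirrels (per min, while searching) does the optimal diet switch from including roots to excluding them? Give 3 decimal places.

The zero-one rule: include roots iff E₂/h₂ > λE₁/(1+λh₁). Equality gives the switch point.
λE₁h₂ = E₂ + λE₂h₁ ⇒ λ = E₂/(E₁h₂ − E₂h₁) = 345/(2.163e+04 − 7107) = 0.02375 per min.

0.024 per min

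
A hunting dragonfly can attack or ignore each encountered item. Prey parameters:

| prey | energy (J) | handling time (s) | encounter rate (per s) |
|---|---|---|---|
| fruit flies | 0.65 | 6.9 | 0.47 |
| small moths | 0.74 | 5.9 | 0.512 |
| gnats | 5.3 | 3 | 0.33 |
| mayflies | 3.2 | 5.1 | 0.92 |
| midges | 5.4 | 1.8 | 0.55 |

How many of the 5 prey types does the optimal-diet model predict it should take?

2

E/h in descending order: midges 3, gnats 1.77, mayflies 0.627, small moths 0.125, fruit flies 0.0942 J/s. The optimal diet is the largest prefix of this list for which every included type satisfies E_i/h_i > R on the types above it.
Rate on top 1: 1.492. gnats: 1.77 > 1.492 → include.
Rate on top 2: 1.584. mayflies: 0.627 < 1.584 → exclude; stop.
Optimal diet: midges, gnats — 2 of 5 types.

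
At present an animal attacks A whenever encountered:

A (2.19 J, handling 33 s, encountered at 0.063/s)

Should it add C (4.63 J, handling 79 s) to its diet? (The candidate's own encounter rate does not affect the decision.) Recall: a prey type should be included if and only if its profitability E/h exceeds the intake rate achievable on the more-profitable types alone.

Yes

On A alone, R = ΣλE/(1+Σλh) = 0.138/3.079 = 0.04481 J/s.
C: E/h = 4.63/79 = 0.05861 J/s.
Since 0.05861 > R, including C increases the long-run rate.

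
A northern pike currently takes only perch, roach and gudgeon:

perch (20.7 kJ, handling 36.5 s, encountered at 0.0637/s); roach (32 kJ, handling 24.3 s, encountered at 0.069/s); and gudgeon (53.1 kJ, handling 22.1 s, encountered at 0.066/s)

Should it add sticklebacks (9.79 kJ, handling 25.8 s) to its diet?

On perch, roach and gudgeon alone, R = ΣλE/(1+Σλh) = 7.031/6.46 = 1.088 kJ/s.
Profitability of sticklebacks: 9.79/25.8 = 0.3795 kJ/s.
0.3795 < 1.088, so adding sticklebacks would lower the average — exclude it.

No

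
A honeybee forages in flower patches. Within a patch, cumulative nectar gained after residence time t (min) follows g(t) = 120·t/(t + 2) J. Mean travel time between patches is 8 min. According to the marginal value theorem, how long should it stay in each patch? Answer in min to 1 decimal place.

4.0 min

By the marginal value theorem, leave when the instantaneous gain rate g'(t) equals the habitat-wide average g(t)/(T + t).
g'(t) = 120·2/(t + 2)². Setting 120·2/(t+2)² = 120t/[(t+2)(8+t)] gives 2(8+t) = t(t+2), so t² = 2×8 = 16.
t* = √16 = 4 min.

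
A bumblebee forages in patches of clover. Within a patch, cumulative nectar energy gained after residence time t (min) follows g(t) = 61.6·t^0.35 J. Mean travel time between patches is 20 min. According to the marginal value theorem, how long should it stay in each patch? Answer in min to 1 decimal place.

10.8 min

Maximise g(t)/(T+t): set derivative to zero → g'(t)(T+t) = g(t).
g'(t) = 0.35·61.6·t^-0.65. Setting 0.35·61.6·t^-0.65 = 61.6·t^0.35/(20+t) gives 0.35(20+t) = t, so 0.65·t = 0.35×20.
t* = 0.35×20/0.65 = 10.77 min.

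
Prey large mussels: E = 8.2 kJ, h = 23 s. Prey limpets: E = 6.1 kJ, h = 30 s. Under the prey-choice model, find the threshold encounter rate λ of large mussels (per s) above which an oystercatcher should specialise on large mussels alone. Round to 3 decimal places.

0.058 per s

At the threshold, the rate on large mussels alone equals the profitability of limpets: λ·8.2/(1 + λ·23) = 6.1/30 = 0.2033.
Rearranging, λ(8.2 − 0.2033×23) = 0.2033, so λ = 0.2033/3.523 = 0.05771 per s.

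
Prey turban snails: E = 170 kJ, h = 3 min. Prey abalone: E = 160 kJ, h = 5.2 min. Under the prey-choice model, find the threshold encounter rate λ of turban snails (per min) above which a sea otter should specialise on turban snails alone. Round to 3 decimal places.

0.396 per min

At the threshold, the rate on turban snails alone equals the profitability of abalone: λ·170/(1 + λ·3) = 160/5.2 = 30.77.
Rearranging, λ(170 − 30.77×3) = 30.77, so λ = 30.77/77.69 = 0.396 per min.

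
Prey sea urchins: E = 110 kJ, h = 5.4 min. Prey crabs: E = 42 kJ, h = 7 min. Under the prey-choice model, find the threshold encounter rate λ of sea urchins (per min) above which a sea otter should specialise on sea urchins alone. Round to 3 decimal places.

0.077 per min

At the threshold, the rate on sea urchins alone equals the profitability of crabs: λ·110/(1 + λ·5.4) = 42/7 = 6.
Rearranging, λ(110 − 6×5.4) = 6, so λ = 6/77.6 = 0.07732 per min.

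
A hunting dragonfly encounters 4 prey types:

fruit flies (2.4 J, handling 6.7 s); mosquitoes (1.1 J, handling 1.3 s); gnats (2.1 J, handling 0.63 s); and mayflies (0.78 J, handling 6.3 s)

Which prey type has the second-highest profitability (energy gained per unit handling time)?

Profitability E/h (J/s): fruit flies = 2.4/6.7 = 0.358, mosquitoes = 1.1/1.3 = 0.846, gnats = 2.1/0.63 = 3.33, mayflies = 0.78/6.3 = 0.124.
Ranked: gnats > mosquitoes > fruit flies > mayflies.

mosquitoes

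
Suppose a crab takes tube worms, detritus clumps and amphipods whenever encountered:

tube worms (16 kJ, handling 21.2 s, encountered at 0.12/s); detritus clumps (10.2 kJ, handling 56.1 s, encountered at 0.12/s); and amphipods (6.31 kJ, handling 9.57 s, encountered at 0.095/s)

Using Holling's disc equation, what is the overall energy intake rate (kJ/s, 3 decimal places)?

0.335 kJ/s

Energy encountered per unit search time: 0.12×16 + 0.12×10.2 + 0.095×6.31 = 3.743 kJ/s.
Handling time per unit search time: 0.12×21.2 + 0.12×56.1 + 0.095×9.57 = 10.19.
Rate = 3.743/(1 + 10.19) = 0.3347 kJ/s.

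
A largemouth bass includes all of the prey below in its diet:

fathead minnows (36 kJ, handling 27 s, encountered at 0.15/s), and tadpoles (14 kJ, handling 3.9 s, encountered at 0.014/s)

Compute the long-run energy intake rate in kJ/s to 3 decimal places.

R = Σλ_iE_i / (1 + Σλ_ih_i)
Numerator: 0.15×36 + 0.014×14 = 5.596
Denominator: 1 + 0.15×27 + 0.014×3.9 = 5.105
R = 5.596/5.105 = 1.096 kJ/s

1.096 kJ/s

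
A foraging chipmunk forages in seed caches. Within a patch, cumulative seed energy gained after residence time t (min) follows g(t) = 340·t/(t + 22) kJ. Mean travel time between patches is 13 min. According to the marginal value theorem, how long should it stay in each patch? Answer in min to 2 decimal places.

By the marginal value theorem, leave when the instantaneous gain rate g'(t) equals the habitat-wide average g(t)/(T + t).
g'(t) = 340·22/(t + 22)². Setting 340·22/(t+22)² = 340t/[(t+22)(13+t)] gives 22(13+t) = t(t+22), so t² = 22×13 = 286.
t* = √286 = 16.91 min.

16.91 min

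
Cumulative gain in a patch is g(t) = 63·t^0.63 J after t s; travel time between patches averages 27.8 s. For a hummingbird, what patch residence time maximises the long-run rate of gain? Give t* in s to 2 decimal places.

By the marginal value theorem, leave when the instantaneous gain rate g'(t) equals the habitat-wide average g(t)/(T + t).
g'(t) = 0.63·63·t^-0.37. Setting 0.63·63·t^-0.37 = 63·t^0.63/(27.8+t) gives 0.63(27.8+t) = t, so 0.37·t = 0.63×27.8.
t* = 0.63×27.8/0.37 = 47.34 s.

47.34 s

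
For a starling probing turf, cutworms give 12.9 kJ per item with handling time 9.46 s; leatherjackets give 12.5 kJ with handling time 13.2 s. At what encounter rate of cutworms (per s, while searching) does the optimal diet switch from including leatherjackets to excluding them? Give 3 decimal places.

At the threshold, the rate on cutworms alone equals the profitability of leatherjackets: λ·12.9/(1 + λ·9.46) = 12.5/13.2 = 0.947.
Rearranging, λ(12.9 − 0.947×9.46) = 0.947, so λ = 0.947/3.942 = 0.2402 per s.

0.240 per s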